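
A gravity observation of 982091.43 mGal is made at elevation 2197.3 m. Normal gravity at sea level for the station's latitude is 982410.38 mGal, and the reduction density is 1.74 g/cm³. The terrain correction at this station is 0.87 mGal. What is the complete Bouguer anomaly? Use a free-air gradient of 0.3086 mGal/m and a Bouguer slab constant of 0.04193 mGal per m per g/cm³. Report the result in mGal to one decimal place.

199.7

Free-air correction = 0.3086 × 2197.3 = 678.09 mGal
Free-air anomaly = 982091.43 − 982410.38 + (678.09) = 359.14 mGal
Bouguer slab correction = 0.04193 × 1.74 × 2197.3 = 160.31 mGal
Simple Bouguer anomaly = 359.14 − (160.31) = 198.83 mGal
Complete Bouguer anomaly = 198.83 + 0.87 = 199.70 mGal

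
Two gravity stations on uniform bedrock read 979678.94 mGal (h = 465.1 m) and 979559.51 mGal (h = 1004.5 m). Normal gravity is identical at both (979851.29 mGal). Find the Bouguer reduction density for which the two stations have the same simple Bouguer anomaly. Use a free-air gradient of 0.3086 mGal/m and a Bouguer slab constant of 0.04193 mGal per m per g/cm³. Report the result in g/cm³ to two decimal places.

Δg_obs = 979559.51 − 979678.94 = -119.43 mGal over Δh = 1004.5 − 465.1 = 539.4 m
Equal Bouguer anomalies ⇒ Δg_obs + (0.3086 − 0.04193ρ)·Δh = 0
0.3086 − 0.04193ρ = −Δg_obs/Δh = 0.22141
ρ = (0.3086 − 0.22141) / 0.04193 = 2.08 g/cm³

2.08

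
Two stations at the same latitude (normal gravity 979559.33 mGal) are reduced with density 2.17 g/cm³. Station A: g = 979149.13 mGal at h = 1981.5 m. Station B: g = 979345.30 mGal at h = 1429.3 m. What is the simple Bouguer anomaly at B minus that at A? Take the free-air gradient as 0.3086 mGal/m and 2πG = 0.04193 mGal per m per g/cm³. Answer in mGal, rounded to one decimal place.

Δg_SB(A) = 979149.13 − 979559.33 + 0.3086×1981.5 − 0.04193×2.17×1981.5 = 21.00 mGal
Δg_SB(B) = 979345.30 − 979559.33 + 0.3086×1429.3 − 0.04193×2.17×1429.3 = 97.00 mGal
Difference = 97.00 − (21.00) = 76.00 mGal

76.0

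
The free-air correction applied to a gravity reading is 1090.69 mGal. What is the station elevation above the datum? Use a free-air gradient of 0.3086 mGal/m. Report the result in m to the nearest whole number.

h = 1090.69 / 0.3086 = 3534.32 m

3534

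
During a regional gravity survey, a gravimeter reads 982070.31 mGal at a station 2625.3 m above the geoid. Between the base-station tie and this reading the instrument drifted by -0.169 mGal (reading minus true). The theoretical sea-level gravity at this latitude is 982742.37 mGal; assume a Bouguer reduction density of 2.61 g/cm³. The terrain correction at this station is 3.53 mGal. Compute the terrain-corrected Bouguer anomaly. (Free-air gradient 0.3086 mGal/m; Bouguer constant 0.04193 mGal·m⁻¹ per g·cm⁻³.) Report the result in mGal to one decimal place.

-145.5

Drift-corrected reading = 982070.31 − (-0.169) = 982070.479 mGal
Free-air correction = 0.3086 × 2625.3 = 810.17 mGal
Free-air anomaly = 982070.479 − 982742.37 + (810.17) = 138.279 mGal
Bouguer slab correction = 0.04193 × 2.61 × 2625.3 = 287.31 mGal
Simple Bouguer anomaly = 138.279 − (287.31) = -149.031 mGal
Complete Bouguer anomaly = -149.031 + 3.53 = -145.501 mGal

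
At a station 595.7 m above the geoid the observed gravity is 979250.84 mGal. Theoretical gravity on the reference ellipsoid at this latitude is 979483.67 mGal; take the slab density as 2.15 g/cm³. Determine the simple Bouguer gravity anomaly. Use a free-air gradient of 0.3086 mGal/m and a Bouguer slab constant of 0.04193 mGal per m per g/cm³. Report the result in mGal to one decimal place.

-102.7

Free-air correction = 0.3086 × 595.7 = 183.83 mGal
Free-air anomaly = 979250.84 − 979483.67 + (183.83) = -49.00 mGal
Bouguer slab correction = 0.04193 × 2.15 × 595.7 = 53.70 mGal
Simple Bouguer anomaly = -49.00 − (53.70) = -102.70 mGal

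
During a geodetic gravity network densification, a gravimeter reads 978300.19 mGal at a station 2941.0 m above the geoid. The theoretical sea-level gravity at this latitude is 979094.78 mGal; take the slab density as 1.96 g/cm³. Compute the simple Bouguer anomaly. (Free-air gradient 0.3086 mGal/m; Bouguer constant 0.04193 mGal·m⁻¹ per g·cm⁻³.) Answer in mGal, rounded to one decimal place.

-128.7

Free-air correction = 0.3086 × 2941.0 = 907.59 mGal
Free-air anomaly = 978300.19 − 979094.78 + (907.59) = 113.00 mGal
Bouguer slab correction = 0.04193 × 1.96 × 2941.0 = 241.70 mGal
Simple Bouguer anomaly = 113.00 − (241.70) = -128.70 mGal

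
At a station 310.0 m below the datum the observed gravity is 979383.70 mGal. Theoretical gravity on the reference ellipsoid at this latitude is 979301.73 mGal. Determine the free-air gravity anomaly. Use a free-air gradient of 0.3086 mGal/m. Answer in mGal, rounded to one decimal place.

Free-air correction = 0.3086 × -310.0 = -95.67 mGal
Free-air anomaly = 979383.70 − 979301.73 + (-95.67) = -13.70 mGal

-13.7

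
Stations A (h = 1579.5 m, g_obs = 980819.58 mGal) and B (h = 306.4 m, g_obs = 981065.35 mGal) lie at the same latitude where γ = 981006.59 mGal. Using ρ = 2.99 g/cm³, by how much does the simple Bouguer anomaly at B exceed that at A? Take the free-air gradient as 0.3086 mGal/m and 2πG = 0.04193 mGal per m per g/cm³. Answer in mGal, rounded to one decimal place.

12.5

Δg_SB(A) = 980819.58 − 981006.59 + 0.3086×1579.5 − 0.04193×2.99×1579.5 = 102.40 mGal
Δg_SB(B) = 981065.35 − 981006.59 + 0.3086×306.4 − 0.04193×2.99×306.4 = 114.90 mGal
Difference = 114.90 − (102.40) = 12.50 mGal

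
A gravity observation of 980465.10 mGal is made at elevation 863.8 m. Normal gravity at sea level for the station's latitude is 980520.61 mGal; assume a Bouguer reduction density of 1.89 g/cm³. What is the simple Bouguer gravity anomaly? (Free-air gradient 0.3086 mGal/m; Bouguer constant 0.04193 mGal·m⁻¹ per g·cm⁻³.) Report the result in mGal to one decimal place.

Free-air correction = 0.3086 × 863.8 = 266.57 mGal
Free-air anomaly = 980465.10 − 980520.61 + (266.57) = 211.06 mGal
Bouguer slab correction = 0.04193 × 1.89 × 863.8 = 68.45 mGal
Simple Bouguer anomaly = 211.06 − (68.45) = 142.61 mGal

142.6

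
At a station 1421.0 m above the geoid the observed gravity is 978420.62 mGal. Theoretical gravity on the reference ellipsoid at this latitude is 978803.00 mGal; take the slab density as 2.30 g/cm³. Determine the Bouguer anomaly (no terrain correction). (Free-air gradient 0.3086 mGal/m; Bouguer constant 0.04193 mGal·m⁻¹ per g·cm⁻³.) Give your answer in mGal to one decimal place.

Free-air correction = 0.3086 × 1421.0 = 438.52 mGal
Free-air anomaly = 978420.62 − 978803.00 + (438.52) = 56.14 mGal
Bouguer slab correction = 0.04193 × 2.30 × 1421.0 = 137.04 mGal
Simple Bouguer anomaly = 56.14 − (137.04) = -80.90 mGal

-80.9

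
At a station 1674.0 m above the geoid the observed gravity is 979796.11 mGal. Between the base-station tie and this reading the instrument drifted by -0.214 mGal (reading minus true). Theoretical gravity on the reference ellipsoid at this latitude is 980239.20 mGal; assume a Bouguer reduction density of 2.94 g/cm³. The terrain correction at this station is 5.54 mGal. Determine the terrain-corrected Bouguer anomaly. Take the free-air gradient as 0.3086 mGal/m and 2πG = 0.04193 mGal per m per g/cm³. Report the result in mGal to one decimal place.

Drift-corrected reading = 979796.11 − (-0.214) = 979796.324 mGal
Free-air correction = 0.3086 × 1674.0 = 516.60 mGal
Free-air anomaly = 979796.324 − 980239.20 + (516.60) = 73.724 mGal
Bouguer slab correction = 0.04193 × 2.94 × 1674.0 = 206.36 mGal
Simple Bouguer anomaly = 73.724 − (206.36) = -132.636 mGal
Complete Bouguer anomaly = -132.636 + 5.54 = -127.096 mGal

-127.1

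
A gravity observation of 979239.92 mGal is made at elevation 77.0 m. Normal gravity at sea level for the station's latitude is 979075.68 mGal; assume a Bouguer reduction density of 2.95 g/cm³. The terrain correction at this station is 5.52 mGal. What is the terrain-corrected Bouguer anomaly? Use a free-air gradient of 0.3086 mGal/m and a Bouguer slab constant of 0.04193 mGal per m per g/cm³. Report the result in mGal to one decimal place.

Free-air correction = 0.3086 × 77.0 = 23.76 mGal
Free-air anomaly = 979239.92 − 979075.68 + (23.76) = 188.00 mGal
Bouguer slab correction = 0.04193 × 2.95 × 77.0 = 9.52 mGal
Simple Bouguer anomaly = 188.00 − (9.52) = 178.48 mGal
Complete Bouguer anomaly = 178.48 + 5.52 = 184.00 mGal

184.0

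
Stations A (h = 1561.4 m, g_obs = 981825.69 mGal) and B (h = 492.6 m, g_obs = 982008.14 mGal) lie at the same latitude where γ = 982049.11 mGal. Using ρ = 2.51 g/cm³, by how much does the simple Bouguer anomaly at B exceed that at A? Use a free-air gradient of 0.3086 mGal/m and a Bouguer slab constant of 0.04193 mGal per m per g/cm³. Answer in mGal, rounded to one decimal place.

-34.9

Δg_SB(A) = 981825.69 − 982049.11 + 0.3086×1561.4 − 0.04193×2.51×1561.4 = 94.10 mGal
Δg_SB(B) = 982008.14 − 982049.11 + 0.3086×492.6 − 0.04193×2.51×492.6 = 59.20 mGal
Difference = 59.20 − (94.10) = -34.90 mGal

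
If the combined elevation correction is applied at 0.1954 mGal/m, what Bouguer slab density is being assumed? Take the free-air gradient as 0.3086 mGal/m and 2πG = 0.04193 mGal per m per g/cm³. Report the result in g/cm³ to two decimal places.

0.1954 = 0.3086 − 0.04193 × ρ
ρ = (0.3086 − 0.1954) / 0.04193 = 2.70 g/cm³

2.70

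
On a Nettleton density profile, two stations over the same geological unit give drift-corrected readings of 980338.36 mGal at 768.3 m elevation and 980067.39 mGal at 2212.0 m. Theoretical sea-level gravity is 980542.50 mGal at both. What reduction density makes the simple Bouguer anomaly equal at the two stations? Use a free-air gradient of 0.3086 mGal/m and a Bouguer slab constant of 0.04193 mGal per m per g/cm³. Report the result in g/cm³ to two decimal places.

Δg_obs = 980067.39 − 980338.36 = -270.97 mGal over Δh = 2212.0 − 768.3 = 1443.7 m
Equal Bouguer anomalies ⇒ Δg_obs + (0.3086 − 0.04193ρ)·Δh = 0
0.3086 − 0.04193ρ = −Δg_obs/Δh = 0.18769
ρ = (0.3086 − 0.18769) / 0.04193 = 2.88 g/cm³

2.88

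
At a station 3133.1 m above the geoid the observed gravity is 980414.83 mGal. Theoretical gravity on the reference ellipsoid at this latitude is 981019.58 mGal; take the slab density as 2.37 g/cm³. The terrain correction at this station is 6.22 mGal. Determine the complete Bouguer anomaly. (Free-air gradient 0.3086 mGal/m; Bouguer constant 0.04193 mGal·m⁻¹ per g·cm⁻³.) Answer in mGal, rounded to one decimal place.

57.0

Free-air correction = 0.3086 × 3133.1 = 966.87 mGal
Free-air anomaly = 980414.83 − 981019.58 + (966.87) = 362.12 mGal
Bouguer slab correction = 0.04193 × 2.37 × 3133.1 = 311.35 mGal
Simple Bouguer anomaly = 362.12 − (311.35) = 50.77 mGal
Complete Bouguer anomaly = 50.77 + 6.22 = 56.99 mGal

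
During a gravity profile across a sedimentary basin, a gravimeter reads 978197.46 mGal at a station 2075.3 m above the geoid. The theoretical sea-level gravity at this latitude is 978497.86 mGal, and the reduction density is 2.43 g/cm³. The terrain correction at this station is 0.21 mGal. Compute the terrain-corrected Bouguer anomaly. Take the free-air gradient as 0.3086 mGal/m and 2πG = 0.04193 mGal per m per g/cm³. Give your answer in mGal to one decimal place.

Free-air correction = 0.3086 × 2075.3 = 640.44 mGal
Free-air anomaly = 978197.46 − 978497.86 + (640.44) = 340.04 mGal
Bouguer slab correction = 0.04193 × 2.43 × 2075.3 = 211.45 mGal
Simple Bouguer anomaly = 340.04 − (211.45) = 128.59 mGal
Complete Bouguer anomaly = 128.59 + 0.21 = 128.80 mGal

128.8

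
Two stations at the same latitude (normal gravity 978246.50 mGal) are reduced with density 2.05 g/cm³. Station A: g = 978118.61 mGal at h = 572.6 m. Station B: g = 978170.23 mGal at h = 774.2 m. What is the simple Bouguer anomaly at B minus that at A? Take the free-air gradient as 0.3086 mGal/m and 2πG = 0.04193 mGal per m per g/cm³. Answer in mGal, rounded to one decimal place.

Δg_SB(A) = 978118.61 − 978246.50 + 0.3086×572.6 − 0.04193×2.05×572.6 = -0.40 mGal
Δg_SB(B) = 978170.23 − 978246.50 + 0.3086×774.2 − 0.04193×2.05×774.2 = 96.10 mGal
Difference = 96.10 − (-0.40) = 96.50 mGal

96.5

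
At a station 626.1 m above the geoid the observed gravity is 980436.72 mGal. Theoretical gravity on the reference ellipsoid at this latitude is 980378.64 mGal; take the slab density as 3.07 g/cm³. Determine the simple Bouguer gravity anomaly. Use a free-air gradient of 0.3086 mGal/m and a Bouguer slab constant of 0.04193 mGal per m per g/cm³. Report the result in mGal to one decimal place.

Free-air correction = 0.3086 × 626.1 = 193.21 mGal
Free-air anomaly = 980436.72 − 980378.64 + (193.21) = 251.29 mGal
Bouguer slab correction = 0.04193 × 3.07 × 626.1 = 80.59 mGal
Simple Bouguer anomaly = 251.29 − (80.59) = 170.70 mGal

170.7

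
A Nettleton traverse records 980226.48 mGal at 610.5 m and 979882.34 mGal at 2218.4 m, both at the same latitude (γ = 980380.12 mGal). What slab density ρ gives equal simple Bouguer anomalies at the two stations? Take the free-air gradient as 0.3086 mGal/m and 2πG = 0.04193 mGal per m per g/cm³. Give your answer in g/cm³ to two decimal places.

Δg_obs = 979882.34 − 980226.48 = -344.14 mGal over Δh = 2218.4 − 610.5 = 1607.9 m
Equal Bouguer anomalies ⇒ Δg_obs + (0.3086 − 0.04193ρ)·Δh = 0
0.3086 − 0.04193ρ = −Δg_obs/Δh = 0.21403
ρ = (0.3086 − 0.21403) / 0.04193 = 2.26 g/cm³

2.26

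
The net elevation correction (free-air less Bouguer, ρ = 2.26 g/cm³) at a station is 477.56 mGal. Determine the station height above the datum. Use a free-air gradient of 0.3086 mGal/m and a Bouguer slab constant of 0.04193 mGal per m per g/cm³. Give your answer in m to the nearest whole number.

Combined gradient = 0.3086 − 0.04193 × 2.26 = 0.2138382 mGal/m
h = 477.56 / 0.2138382 = 2233.28 m

2233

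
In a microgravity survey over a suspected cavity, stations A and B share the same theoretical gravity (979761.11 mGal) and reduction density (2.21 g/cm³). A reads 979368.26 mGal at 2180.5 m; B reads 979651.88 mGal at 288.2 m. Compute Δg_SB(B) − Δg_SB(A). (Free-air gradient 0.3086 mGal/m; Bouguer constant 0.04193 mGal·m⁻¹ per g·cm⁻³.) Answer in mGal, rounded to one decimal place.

-125.0

Δg_SB(A) = 979368.26 − 979761.11 + 0.3086×2180.5 − 0.04193×2.21×2180.5 = 78.00 mGal
Δg_SB(B) = 979651.88 − 979761.11 + 0.3086×288.2 − 0.04193×2.21×288.2 = -47.00 mGal
Difference = -47.00 − (78.00) = -125.00 mGal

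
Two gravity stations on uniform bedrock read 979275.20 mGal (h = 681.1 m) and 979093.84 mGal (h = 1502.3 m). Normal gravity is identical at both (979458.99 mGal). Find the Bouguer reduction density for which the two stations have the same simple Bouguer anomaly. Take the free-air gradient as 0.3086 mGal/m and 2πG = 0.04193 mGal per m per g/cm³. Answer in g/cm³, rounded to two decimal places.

2.09

Δg_obs = 979093.84 − 979275.20 = -181.36 mGal over Δh = 1502.3 − 681.1 = 821.2 m
Equal Bouguer anomalies ⇒ Δg_obs + (0.3086 − 0.04193ρ)·Δh = 0
0.3086 − 0.04193ρ = −Δg_obs/Δh = 0.22085
ρ = (0.3086 − 0.22085) / 0.04193 = 2.09 g/cm³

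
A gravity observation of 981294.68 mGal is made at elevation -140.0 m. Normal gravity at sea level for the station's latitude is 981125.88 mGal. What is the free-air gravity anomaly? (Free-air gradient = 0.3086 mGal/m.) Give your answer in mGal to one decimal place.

125.6

Free-air correction = 0.3086 × -140.0 = -43.20 mGal
Free-air anomaly = 981294.68 − 981125.88 + (-43.20) = 125.60 mGal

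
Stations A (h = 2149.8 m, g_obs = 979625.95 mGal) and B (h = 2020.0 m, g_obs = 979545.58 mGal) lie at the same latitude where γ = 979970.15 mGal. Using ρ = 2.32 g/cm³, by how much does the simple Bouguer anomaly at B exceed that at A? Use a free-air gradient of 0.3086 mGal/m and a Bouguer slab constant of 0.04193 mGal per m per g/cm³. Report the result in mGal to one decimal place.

Δg_SB(A) = 979625.95 − 979970.15 + 0.3086×2149.8 − 0.04193×2.32×2149.8 = 110.10 mGal
Δg_SB(B) = 979545.58 − 979970.15 + 0.3086×2020.0 − 0.04193×2.32×2020.0 = 2.30 mGal
Difference = 2.30 − (110.10) = -107.80 mGal

-107.8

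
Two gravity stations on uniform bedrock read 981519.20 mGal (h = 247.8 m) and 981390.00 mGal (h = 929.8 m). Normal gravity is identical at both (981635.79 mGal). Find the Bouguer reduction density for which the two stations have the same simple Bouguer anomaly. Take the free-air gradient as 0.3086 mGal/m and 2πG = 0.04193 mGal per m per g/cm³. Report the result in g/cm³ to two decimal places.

2.84

Δg_obs = 981390.00 − 981519.20 = -129.20 mGal over Δh = 929.8 − 247.8 = 682.0 m
Equal Bouguer anomalies ⇒ Δg_obs + (0.3086 − 0.04193ρ)·Δh = 0
0.3086 − 0.04193ρ = −Δg_obs/Δh = 0.18944
ρ = (0.3086 − 0.18944) / 0.04193 = 2.84 g/cm³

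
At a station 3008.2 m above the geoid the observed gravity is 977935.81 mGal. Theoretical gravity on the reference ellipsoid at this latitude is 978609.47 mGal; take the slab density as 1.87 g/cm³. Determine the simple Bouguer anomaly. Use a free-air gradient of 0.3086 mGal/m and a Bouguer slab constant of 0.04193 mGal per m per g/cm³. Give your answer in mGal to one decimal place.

18.8

Free-air correction = 0.3086 × 3008.2 = 928.33 mGal
Free-air anomaly = 977935.81 − 978609.47 + (928.33) = 254.67 mGal
Bouguer slab correction = 0.04193 × 1.87 × 3008.2 = 235.87 mGal
Simple Bouguer anomaly = 254.67 − (235.87) = 18.80 mGal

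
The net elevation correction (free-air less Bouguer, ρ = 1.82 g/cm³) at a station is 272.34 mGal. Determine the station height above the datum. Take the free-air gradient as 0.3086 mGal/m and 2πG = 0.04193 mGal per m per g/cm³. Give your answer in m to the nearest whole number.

Combined gradient = 0.3086 − 0.04193 × 1.82 = 0.2322874 mGal/m
h = 272.34 / 0.2322874 = 1172.43 m

1172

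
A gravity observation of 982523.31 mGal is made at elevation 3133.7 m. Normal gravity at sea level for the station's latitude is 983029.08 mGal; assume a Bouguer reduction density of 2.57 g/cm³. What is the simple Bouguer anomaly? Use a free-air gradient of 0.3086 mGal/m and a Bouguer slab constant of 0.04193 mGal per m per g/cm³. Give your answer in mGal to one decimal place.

Free-air correction = 0.3086 × 3133.7 = 967.06 mGal
Free-air anomaly = 982523.31 − 983029.08 + (967.06) = 461.29 mGal
Bouguer slab correction = 0.04193 × 2.57 × 3133.7 = 337.69 mGal
Simple Bouguer anomaly = 461.29 − (337.69) = 123.60 mGal

123.6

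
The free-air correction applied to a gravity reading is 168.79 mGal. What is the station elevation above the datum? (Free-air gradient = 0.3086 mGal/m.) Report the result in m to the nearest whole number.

h = 168.79 / 0.3086 = 546.95 m

547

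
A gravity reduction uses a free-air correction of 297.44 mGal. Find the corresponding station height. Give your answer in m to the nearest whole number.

h = 297.44 / 0.3086 = 963.84 m

964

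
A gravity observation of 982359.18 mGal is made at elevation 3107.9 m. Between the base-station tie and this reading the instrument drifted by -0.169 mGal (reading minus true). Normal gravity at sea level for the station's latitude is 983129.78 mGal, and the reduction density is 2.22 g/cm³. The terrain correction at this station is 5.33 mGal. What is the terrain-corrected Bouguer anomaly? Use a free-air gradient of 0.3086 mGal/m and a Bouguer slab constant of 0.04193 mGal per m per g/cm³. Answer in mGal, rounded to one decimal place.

-95.3

Drift-corrected reading = 982359.18 − (-0.169) = 982359.349 mGal
Free-air correction = 0.3086 × 3107.9 = 959.10 mGal
Free-air anomaly = 982359.349 − 983129.78 + (959.10) = 188.669 mGal
Bouguer slab correction = 0.04193 × 2.22 × 3107.9 = 289.30 mGal
Simple Bouguer anomaly = 188.669 − (289.30) = -100.631 mGal
Complete Bouguer anomaly = -100.631 + 5.33 = -95.301 mGal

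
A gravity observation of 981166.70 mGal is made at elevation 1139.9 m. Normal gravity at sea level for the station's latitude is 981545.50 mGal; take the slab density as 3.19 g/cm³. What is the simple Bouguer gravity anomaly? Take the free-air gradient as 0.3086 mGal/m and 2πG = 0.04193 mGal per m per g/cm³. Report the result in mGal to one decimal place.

-179.5

Free-air correction = 0.3086 × 1139.9 = 351.77 mGal
Free-air anomaly = 981166.70 − 981545.50 + (351.77) = -27.03 mGal
Bouguer slab correction = 0.04193 × 3.19 × 1139.9 = 152.47 mGal
Simple Bouguer anomaly = -27.03 − (152.47) = -179.50 mGal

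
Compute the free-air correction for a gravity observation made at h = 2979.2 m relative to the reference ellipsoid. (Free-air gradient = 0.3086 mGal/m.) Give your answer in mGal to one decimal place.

Free-air correction = 0.3086 × 2979.2 = 919.4 mGal

919.4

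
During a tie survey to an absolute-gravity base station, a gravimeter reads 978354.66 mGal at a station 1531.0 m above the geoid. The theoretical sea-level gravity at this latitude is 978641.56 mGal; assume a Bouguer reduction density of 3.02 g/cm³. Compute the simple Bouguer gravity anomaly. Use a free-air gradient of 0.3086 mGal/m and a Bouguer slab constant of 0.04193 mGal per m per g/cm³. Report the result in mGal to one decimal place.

Free-air correction = 0.3086 × 1531.0 = 472.47 mGal
Free-air anomaly = 978354.66 − 978641.56 + (472.47) = 185.57 mGal
Bouguer slab correction = 0.04193 × 3.02 × 1531.0 = 193.87 mGal
Simple Bouguer anomaly = 185.57 − (193.87) = -8.30 mGal

-8.3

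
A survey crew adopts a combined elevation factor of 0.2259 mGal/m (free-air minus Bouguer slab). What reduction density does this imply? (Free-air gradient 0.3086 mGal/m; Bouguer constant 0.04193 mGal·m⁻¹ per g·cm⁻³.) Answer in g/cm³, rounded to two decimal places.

0.2259 = 0.3086 − 0.04193 × ρ
ρ = (0.3086 − 0.2259) / 0.04193 = 1.97 g/cm³

1.97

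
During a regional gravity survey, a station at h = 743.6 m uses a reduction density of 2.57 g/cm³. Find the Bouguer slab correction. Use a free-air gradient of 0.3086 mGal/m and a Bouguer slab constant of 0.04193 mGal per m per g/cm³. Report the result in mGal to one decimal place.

Bouguer slab correction = 0.04193 × 2.57 × 743.6 = 80.1 mGal

80.1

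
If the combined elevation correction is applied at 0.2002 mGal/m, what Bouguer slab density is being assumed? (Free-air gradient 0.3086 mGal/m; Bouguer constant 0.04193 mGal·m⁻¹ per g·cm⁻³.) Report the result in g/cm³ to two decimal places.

2.59

0.2002 = 0.3086 − 0.04193 × ρ
ρ = (0.3086 − 0.2002) / 0.04193 = 2.59 g/cm³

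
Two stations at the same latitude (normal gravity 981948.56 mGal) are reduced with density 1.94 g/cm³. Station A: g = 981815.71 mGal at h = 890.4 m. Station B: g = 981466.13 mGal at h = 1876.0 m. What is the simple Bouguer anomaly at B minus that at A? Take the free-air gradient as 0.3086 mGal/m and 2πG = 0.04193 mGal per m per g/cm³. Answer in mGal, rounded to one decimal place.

Δg_SB(A) = 981815.71 − 981948.56 + 0.3086×890.4 − 0.04193×1.94×890.4 = 69.50 mGal
Δg_SB(B) = 981466.13 − 981948.56 + 0.3086×1876.0 − 0.04193×1.94×1876.0 = -56.10 mGal
Difference = -56.10 − (69.50) = -125.60 mGal

-125.6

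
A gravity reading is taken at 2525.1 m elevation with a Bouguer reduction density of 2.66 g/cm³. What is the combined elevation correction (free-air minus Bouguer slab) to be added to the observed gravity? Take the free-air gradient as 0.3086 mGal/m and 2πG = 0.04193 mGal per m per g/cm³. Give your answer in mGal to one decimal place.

497.6

Combined gradient = 0.3086 − 0.04193 × 2.66 = 0.1970662 mGal/m
Combined elevation correction = 0.1970662 × 2525.1 = 497.6 mGal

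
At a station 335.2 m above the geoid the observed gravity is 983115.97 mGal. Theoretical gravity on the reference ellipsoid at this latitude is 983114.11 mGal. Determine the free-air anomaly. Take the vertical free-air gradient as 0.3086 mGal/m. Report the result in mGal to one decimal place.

105.3

Free-air correction = 0.3086 × 335.2 = 103.44 mGal
Free-air anomaly = 983115.97 − 983114.11 + (103.44) = 105.30 mGal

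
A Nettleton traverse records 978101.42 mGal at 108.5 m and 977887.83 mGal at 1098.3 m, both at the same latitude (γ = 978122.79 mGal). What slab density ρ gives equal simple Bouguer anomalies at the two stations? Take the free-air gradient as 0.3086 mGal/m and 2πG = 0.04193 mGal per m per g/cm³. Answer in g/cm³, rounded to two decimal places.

2.21

Δg_obs = 977887.83 − 978101.42 = -213.59 mGal over Δh = 1098.3 − 108.5 = 989.8 m
Equal Bouguer anomalies ⇒ Δg_obs + (0.3086 − 0.04193ρ)·Δh = 0
0.3086 − 0.04193ρ = −Δg_obs/Δh = 0.21579
ρ = (0.3086 − 0.21579) / 0.04193 = 2.21 g/cm³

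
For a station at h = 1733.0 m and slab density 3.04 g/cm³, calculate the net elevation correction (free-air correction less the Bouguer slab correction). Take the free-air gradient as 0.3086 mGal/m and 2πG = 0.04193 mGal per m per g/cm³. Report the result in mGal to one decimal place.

313.9

Combined gradient = 0.3086 − 0.04193 × 3.04 = 0.1811328 mGal/m
Combined elevation correction = 0.1811328 × 1733.0 = 313.9 mGal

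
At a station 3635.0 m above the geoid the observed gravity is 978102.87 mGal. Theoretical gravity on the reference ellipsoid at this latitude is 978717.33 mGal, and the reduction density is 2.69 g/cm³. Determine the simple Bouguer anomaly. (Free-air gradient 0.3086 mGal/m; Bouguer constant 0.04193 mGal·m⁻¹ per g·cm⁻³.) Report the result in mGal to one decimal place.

97.3

Free-air correction = 0.3086 × 3635.0 = 1121.76 mGal
Free-air anomaly = 978102.87 − 978717.33 + (1121.76) = 507.30 mGal
Bouguer slab correction = 0.04193 × 2.69 × 3635.0 = 410.00 mGal
Simple Bouguer anomaly = 507.30 − (410.00) = 97.30 mGal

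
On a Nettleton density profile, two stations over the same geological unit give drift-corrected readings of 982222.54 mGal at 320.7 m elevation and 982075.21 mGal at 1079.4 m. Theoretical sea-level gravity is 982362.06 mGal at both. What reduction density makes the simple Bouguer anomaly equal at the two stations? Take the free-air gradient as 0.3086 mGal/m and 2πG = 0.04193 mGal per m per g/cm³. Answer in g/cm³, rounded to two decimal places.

Δg_obs = 982075.21 − 982222.54 = -147.33 mGal over Δh = 1079.4 − 320.7 = 758.7 m
Equal Bouguer anomalies ⇒ Δg_obs + (0.3086 − 0.04193ρ)·Δh = 0
0.3086 − 0.04193ρ = −Δg_obs/Δh = 0.19419
ρ = (0.3086 − 0.19419) / 0.04193 = 2.73 g/cm³

2.73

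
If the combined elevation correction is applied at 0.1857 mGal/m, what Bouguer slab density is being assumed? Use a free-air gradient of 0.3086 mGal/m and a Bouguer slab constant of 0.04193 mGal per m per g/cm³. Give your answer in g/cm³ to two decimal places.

2.93

0.1857 = 0.3086 − 0.04193 × ρ
ρ = (0.3086 − 0.1857) / 0.04193 = 2.93 g/cm³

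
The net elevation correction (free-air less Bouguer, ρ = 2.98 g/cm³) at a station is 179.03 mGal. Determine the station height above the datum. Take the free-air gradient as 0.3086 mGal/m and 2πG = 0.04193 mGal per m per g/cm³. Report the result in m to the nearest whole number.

975

Combined gradient = 0.3086 − 0.04193 × 2.98 = 0.1836486 mGal/m
h = 179.03 / 0.1836486 = 974.85 m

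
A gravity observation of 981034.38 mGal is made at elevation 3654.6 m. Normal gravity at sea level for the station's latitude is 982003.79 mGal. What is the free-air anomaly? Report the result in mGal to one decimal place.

Free-air correction = 0.3086 × 3654.6 = 1127.81 mGal
Free-air anomaly = 981034.38 − 982003.79 + (1127.81) = 158.40 mGal

158.4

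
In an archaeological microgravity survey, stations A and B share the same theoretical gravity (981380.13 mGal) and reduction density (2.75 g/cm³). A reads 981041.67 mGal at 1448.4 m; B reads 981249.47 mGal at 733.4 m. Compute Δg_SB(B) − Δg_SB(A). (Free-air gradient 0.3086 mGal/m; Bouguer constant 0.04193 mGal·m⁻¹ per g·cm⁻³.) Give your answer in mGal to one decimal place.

Δg_SB(A) = 981041.67 − 981380.13 + 0.3086×1448.4 − 0.04193×2.75×1448.4 = -58.50 mGal
Δg_SB(B) = 981249.47 − 981380.13 + 0.3086×733.4 − 0.04193×2.75×733.4 = 11.10 mGal
Difference = 11.10 − (-58.50) = 69.60 mGal

69.6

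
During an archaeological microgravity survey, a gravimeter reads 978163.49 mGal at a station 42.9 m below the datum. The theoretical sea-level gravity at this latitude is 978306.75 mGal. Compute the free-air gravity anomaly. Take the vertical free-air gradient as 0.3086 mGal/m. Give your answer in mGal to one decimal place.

-156.5

Free-air correction = 0.3086 × -42.9 = -13.24 mGal
Free-air anomaly = 978163.49 − 978306.75 + (-13.24) = -156.50 mGal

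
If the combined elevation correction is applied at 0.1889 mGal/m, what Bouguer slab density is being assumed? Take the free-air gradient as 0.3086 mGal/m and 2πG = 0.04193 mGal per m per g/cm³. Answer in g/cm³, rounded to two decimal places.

0.1889 = 0.3086 − 0.04193 × ρ
ρ = (0.3086 − 0.1889) / 0.04193 = 2.85 g/cm³

2.85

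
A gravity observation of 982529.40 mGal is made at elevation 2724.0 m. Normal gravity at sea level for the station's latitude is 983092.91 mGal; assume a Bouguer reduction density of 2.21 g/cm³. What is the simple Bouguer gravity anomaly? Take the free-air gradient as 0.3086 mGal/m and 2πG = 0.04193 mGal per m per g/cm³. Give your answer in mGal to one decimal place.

Free-air correction = 0.3086 × 2724.0 = 840.63 mGal
Free-air anomaly = 982529.40 − 983092.91 + (840.63) = 277.12 mGal
Bouguer slab correction = 0.04193 × 2.21 × 2724.0 = 252.42 mGal
Simple Bouguer anomaly = 277.12 − (252.42) = 24.70 mGal

24.7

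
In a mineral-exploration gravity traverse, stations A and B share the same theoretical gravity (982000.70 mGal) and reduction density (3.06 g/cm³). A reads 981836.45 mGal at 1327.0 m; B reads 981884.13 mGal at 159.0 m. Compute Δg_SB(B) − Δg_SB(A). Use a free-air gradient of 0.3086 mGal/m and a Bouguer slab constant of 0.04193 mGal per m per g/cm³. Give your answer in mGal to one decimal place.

-162.9

Δg_SB(A) = 981836.45 − 982000.70 + 0.3086×1327.0 − 0.04193×3.06×1327.0 = 75.00 mGal
Δg_SB(B) = 981884.13 − 982000.70 + 0.3086×159.0 − 0.04193×3.06×159.0 = -87.90 mGal
Difference = -87.90 − (75.00) = -162.90 mGal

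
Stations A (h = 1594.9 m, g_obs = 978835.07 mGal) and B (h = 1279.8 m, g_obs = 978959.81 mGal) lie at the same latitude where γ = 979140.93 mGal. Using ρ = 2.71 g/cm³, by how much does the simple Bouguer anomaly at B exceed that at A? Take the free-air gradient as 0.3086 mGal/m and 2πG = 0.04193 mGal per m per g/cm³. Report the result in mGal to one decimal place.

63.3

Δg_SB(A) = 978835.07 − 979140.93 + 0.3086×1594.9 − 0.04193×2.71×1594.9 = 5.10 mGal
Δg_SB(B) = 978959.81 − 979140.93 + 0.3086×1279.8 − 0.04193×2.71×1279.8 = 68.40 mGal
Difference = 68.40 − (5.10) = 63.30 mGal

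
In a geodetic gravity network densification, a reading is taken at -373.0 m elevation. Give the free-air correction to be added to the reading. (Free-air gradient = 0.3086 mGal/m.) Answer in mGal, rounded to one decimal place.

Free-air correction = 0.3086 × -373.0 = -115.1 mGal

-115.1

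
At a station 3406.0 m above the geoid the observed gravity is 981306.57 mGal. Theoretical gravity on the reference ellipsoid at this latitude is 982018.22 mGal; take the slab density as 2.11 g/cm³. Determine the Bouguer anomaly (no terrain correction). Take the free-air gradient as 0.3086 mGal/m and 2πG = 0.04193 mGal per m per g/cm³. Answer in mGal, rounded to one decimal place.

Free-air correction = 0.3086 × 3406.0 = 1051.09 mGal
Free-air anomaly = 981306.57 − 982018.22 + (1051.09) = 339.44 mGal
Bouguer slab correction = 0.04193 × 2.11 × 3406.0 = 301.34 mGal
Simple Bouguer anomaly = 339.44 − (301.34) = 38.10 mGal

38.1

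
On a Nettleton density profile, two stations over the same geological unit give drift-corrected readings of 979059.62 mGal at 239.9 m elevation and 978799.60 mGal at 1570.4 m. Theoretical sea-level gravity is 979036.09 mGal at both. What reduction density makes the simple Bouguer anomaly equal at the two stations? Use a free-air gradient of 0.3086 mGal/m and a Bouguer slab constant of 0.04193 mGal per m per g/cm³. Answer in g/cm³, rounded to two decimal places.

Δg_obs = 978799.60 − 979059.62 = -260.02 mGal over Δh = 1570.4 − 239.9 = 1330.5 m
Equal Bouguer anomalies ⇒ Δg_obs + (0.3086 − 0.04193ρ)·Δh = 0
0.3086 − 0.04193ρ = −Δg_obs/Δh = 0.19543
ρ = (0.3086 − 0.19543) / 0.04193 = 2.70 g/cm³

2.70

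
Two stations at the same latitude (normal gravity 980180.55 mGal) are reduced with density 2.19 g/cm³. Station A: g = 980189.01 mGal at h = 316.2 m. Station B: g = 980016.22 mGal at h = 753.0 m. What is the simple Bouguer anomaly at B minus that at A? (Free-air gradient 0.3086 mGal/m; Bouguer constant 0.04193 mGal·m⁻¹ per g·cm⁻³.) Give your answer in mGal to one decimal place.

Δg_SB(A) = 980189.01 − 980180.55 + 0.3086×316.2 − 0.04193×2.19×316.2 = 77.00 mGal
Δg_SB(B) = 980016.22 − 980180.55 + 0.3086×753.0 − 0.04193×2.19×753.0 = -1.10 mGal
Difference = -1.10 − (77.00) = -78.10 mGal

-78.1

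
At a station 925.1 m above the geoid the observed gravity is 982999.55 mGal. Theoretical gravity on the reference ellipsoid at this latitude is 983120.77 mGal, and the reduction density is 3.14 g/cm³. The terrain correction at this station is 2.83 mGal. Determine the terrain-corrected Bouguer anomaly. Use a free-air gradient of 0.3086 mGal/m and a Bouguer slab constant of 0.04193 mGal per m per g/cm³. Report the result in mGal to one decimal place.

45.3

Free-air correction = 0.3086 × 925.1 = 285.49 mGal
Free-air anomaly = 982999.55 − 983120.77 + (285.49) = 164.27 mGal
Bouguer slab correction = 0.04193 × 3.14 × 925.1 = 121.80 mGal
Simple Bouguer anomaly = 164.27 − (121.80) = 42.47 mGal
Complete Bouguer anomaly = 42.47 + 2.83 = 45.30 mGal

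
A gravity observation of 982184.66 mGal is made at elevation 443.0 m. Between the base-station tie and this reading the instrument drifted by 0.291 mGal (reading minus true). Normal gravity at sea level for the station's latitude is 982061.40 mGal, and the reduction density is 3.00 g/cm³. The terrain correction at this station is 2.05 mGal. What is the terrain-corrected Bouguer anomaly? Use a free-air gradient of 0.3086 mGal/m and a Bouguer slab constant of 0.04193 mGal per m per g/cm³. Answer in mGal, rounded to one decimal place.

Drift-corrected reading = 982184.66 − (0.291) = 982184.369 mGal
Free-air correction = 0.3086 × 443.0 = 136.71 mGal
Free-air anomaly = 982184.369 − 982061.40 + (136.71) = 259.679 mGal
Bouguer slab correction = 0.04193 × 3.00 × 443.0 = 55.72 mGal
Simple Bouguer anomaly = 259.679 − (55.72) = 203.959 mGal
Complete Bouguer anomaly = 203.959 + 2.05 = 206.009 mGal

206.0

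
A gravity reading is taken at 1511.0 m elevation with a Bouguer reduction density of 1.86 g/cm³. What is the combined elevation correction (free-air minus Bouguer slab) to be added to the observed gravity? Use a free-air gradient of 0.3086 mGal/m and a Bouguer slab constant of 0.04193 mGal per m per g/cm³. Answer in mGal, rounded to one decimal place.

348.5

Combined gradient = 0.3086 − 0.04193 × 1.86 = 0.2306102 mGal/m
Combined elevation correction = 0.2306102 × 1511.0 = 348.5 mGal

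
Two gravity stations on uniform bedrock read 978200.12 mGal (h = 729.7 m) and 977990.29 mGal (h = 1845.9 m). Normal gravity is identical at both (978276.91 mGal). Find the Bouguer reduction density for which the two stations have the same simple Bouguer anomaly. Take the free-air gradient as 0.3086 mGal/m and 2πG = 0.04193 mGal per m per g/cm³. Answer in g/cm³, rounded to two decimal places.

2.88

Δg_obs = 977990.29 − 978200.12 = -209.83 mGal over Δh = 1845.9 − 729.7 = 1116.2 m
Equal Bouguer anomalies ⇒ Δg_obs + (0.3086 − 0.04193ρ)·Δh = 0
0.3086 − 0.04193ρ = −Δg_obs/Δh = 0.18799
ρ = (0.3086 − 0.18799) / 0.04193 = 2.88 g/cm³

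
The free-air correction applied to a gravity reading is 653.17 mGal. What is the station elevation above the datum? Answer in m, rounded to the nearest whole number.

h = 653.17 / 0.3086 = 2116.56 m

2117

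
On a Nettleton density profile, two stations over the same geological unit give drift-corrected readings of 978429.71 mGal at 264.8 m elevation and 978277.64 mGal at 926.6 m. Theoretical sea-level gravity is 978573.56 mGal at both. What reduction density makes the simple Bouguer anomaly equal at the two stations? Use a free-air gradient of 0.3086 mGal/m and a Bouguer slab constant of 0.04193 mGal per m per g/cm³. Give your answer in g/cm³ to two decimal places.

Δg_obs = 978277.64 − 978429.71 = -152.07 mGal over Δh = 926.6 − 264.8 = 661.8 m
Equal Bouguer anomalies ⇒ Δg_obs + (0.3086 − 0.04193ρ)·Δh = 0
0.3086 − 0.04193ρ = −Δg_obs/Δh = 0.22978
ρ = (0.3086 − 0.22978) / 0.04193 = 1.88 g/cm³

1.88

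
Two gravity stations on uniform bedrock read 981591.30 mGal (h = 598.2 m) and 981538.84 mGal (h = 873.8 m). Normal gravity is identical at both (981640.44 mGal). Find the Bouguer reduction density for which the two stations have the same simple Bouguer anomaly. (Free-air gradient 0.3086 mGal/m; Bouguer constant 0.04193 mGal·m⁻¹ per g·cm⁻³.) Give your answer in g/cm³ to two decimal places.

Δg_obs = 981538.84 − 981591.30 = -52.46 mGal over Δh = 873.8 − 598.2 = 275.6 m
Equal Bouguer anomalies ⇒ Δg_obs + (0.3086 − 0.04193ρ)·Δh = 0
0.3086 − 0.04193ρ = −Δg_obs/Δh = 0.19035
ρ = (0.3086 − 0.19035) / 0.04193 = 2.82 g/cm³

2.82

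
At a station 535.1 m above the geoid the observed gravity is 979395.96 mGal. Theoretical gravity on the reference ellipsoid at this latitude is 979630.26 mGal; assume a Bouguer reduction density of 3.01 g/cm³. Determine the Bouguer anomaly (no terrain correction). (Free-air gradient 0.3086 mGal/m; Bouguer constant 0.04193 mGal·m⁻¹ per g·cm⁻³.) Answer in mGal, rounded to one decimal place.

Free-air correction = 0.3086 × 535.1 = 165.13 mGal
Free-air anomaly = 979395.96 − 979630.26 + (165.13) = -69.17 mGal
Bouguer slab correction = 0.04193 × 3.01 × 535.1 = 67.53 mGal
Simple Bouguer anomaly = -69.17 − (67.53) = -136.70 mGal

-136.7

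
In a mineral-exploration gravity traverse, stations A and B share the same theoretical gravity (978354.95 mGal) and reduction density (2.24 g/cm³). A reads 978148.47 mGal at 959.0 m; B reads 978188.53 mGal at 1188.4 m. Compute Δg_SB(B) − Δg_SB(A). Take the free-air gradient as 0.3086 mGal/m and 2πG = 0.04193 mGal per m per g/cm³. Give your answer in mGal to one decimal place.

Δg_SB(A) = 978148.47 − 978354.95 + 0.3086×959.0 − 0.04193×2.24×959.0 = -0.60 mGal
Δg_SB(B) = 978188.53 − 978354.95 + 0.3086×1188.4 − 0.04193×2.24×1188.4 = 88.70 mGal
Difference = 88.70 − (-0.60) = 89.30 mGal

89.3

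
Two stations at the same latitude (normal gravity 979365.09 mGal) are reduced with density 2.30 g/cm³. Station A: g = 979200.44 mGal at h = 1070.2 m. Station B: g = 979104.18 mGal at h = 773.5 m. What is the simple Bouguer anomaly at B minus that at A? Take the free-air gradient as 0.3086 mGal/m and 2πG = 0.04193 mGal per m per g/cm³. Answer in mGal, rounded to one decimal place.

Δg_SB(A) = 979200.44 − 979365.09 + 0.3086×1070.2 − 0.04193×2.30×1070.2 = 62.40 mGal
Δg_SB(B) = 979104.18 − 979365.09 + 0.3086×773.5 − 0.04193×2.30×773.5 = -96.80 mGal
Difference = -96.80 − (62.40) = -159.20 mGal

-159.2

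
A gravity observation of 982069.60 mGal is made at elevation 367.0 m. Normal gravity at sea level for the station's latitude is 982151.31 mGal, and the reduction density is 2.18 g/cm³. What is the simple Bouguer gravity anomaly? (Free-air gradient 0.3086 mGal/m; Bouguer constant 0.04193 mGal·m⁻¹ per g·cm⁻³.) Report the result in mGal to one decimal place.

-2.0

Free-air correction = 0.3086 × 367.0 = 113.26 mGal
Free-air anomaly = 982069.60 − 982151.31 + (113.26) = 31.55 mGal
Bouguer slab correction = 0.04193 × 2.18 × 367.0 = 33.55 mGal
Simple Bouguer anomaly = 31.55 − (33.55) = -2.00 mGal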